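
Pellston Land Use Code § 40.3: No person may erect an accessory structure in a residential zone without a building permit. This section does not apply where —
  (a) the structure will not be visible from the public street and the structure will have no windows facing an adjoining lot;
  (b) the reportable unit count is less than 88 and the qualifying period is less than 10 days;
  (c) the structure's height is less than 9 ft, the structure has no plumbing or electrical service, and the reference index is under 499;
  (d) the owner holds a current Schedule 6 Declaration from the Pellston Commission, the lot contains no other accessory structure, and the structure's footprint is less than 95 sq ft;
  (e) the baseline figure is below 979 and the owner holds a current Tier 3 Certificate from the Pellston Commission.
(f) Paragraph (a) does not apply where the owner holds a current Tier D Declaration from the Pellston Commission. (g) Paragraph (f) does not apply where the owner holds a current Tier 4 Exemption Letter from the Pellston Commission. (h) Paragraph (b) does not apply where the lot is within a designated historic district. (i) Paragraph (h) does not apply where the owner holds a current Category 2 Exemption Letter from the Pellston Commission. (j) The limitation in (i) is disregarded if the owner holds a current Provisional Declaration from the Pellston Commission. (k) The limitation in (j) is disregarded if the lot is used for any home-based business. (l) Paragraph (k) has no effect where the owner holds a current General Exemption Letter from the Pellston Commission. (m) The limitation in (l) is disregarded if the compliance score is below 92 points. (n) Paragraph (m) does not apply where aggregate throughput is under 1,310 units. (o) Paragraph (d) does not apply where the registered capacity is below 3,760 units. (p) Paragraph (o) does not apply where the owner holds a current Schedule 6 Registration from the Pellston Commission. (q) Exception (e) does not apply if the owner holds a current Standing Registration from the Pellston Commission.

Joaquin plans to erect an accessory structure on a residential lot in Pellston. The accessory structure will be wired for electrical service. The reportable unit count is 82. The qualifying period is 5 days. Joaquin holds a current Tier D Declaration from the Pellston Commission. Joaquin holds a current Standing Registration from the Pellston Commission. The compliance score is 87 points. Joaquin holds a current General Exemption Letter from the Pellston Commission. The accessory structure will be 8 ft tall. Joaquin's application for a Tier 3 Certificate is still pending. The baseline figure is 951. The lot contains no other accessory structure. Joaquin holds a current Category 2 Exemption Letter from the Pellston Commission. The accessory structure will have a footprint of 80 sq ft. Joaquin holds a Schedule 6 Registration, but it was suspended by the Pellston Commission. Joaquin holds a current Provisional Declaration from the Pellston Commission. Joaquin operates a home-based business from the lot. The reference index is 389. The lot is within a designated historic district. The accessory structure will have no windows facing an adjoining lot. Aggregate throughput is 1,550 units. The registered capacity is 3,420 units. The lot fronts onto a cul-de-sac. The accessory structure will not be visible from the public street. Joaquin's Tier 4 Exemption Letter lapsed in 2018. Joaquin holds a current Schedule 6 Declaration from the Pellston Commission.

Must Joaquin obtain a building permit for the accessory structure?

No — exception (b) applies; Joaquin does not need a building permit.

All of (a)'s requirements are met (the structure will not be visible from the street; no windows face an adjoining lot). Turning to paragraphs (f)–(g): (f) is triggered — a current Tier D Declaration is held. (g) does not operate here (the Tier 4 Exemption Letter is not current), so (f) stands. So (a) is unavailable.
Exception (b): the reportable unit count is 82, less than the 88 limit; the qualifying period is 5 days, less than the 10 days limit — every condition holds. Applying paragraphs (h)–(n): (h) is triggered (the lot is in a historic district), but is displaced by (i): (i) is triggered — a current Category 2 Exemption Letter is held. (j) would limit (i) — a current Provisional Declaration is held — but (k) sets (j) aside: (k) applies — a home-based business operates on the lot. (l) operates (a current General Exemption Letter is held), but is set aside by (m): (m) operates against (l): the compliance score is 87 points, below the 92 points limit. (n) is inapplicable (aggregate throughput is 1,550 units, not under 1,310 units), so (m) stands. (b) remains available.
Exception (c) does not apply: electrical service is planned.
All of (d)'s requirements are met (a current Schedule 6 Declaration is held; the lot has no other accessory structure; the structure's footprint is 80 sq ft, less than the 95 sq ft limit). But: (o) operates — the registered capacity is 3,420 units, below the 3,760 units limit. (p) is inapplicable (there is no Schedule 6 Registration in force), so (o) stands. So (d) is unavailable.
Exception (e) does not apply: the Tier 3 Certificate is not current.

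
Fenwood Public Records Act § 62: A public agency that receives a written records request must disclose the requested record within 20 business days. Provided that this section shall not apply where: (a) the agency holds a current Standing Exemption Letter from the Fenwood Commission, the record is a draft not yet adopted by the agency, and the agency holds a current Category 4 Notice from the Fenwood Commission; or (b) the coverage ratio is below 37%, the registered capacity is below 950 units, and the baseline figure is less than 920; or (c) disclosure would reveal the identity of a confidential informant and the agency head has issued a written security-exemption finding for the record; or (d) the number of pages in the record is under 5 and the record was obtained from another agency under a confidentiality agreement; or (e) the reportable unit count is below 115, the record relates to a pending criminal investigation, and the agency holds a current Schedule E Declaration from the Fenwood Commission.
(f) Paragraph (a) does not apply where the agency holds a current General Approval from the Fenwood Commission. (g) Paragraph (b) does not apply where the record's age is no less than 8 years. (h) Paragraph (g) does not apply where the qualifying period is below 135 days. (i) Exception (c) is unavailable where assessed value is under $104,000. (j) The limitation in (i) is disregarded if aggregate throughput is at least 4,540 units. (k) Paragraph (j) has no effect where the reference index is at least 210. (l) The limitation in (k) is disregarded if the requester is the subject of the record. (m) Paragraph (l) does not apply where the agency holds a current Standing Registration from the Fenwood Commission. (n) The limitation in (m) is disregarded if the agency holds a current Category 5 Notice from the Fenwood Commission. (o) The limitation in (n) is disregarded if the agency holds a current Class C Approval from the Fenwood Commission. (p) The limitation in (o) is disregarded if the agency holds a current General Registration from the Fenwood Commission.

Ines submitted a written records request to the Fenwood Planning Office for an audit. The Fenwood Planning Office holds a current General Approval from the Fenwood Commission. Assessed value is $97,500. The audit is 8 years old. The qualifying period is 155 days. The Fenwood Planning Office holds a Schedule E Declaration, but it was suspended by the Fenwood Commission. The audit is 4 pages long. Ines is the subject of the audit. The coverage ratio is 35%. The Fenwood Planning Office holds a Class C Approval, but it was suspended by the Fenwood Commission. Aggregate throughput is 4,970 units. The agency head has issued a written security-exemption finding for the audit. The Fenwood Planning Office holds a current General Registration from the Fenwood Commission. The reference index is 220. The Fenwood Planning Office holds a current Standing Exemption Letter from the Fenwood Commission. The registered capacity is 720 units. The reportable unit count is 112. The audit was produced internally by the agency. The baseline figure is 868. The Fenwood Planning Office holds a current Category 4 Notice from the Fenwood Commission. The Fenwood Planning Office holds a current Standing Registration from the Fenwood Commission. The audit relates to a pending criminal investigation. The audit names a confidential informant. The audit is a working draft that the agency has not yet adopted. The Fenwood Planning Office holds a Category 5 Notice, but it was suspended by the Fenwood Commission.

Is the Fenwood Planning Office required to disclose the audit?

Exception (a) is satisfied on its face — a current Standing Exemption Letter is held; the audit is an unadopted draft; a current Category 4 Notice is held. But: (f) is triggered — a current General Approval is held. So (a) is unavailable.
Exception (b) is satisfied on its face — the coverage ratio is 35%, below the 37% limit; the registered capacity is 720 units, below the 950 units limit; the baseline figure is 868, less than the 920 limit. Turning to paragraphs (g)–(h): (g) operates — the record's age is 8 years, meeting the 8 years threshold. (h) does not operate here (the qualifying period is 155 days, not below 135 days), so (g) stands. (b) is therefore removed.
Exception (c) is satisfied on its face — the audit names a confidential informant; a written security-exemption finding has been issued. Turning to paragraphs (i)–(p): (i) operates against (c): assessed value is $97,500, under the $104,000 limit. (j) is triggered (aggregate throughput is 4,970 units, meeting the 4,540 units threshold), but is displaced by (k): (k) is engaged — the reference index is 220, meeting the 210 threshold. (l) would limit (k) — Ines is the subject of the audit — but (m) sets (l) aside: (m) operates — a current Standing Registration is held. (n), which would lift (m), is not triggered — there is no Category 5 Notice in force. (c) is therefore removed.
Exception (d) fails — the audit was produced internally.
Exception (e) fails — no current Schedule E Declaration is held.
No exception applies. The general rule governs.

Yes — the Fenwood Planning Office must disclose the audit.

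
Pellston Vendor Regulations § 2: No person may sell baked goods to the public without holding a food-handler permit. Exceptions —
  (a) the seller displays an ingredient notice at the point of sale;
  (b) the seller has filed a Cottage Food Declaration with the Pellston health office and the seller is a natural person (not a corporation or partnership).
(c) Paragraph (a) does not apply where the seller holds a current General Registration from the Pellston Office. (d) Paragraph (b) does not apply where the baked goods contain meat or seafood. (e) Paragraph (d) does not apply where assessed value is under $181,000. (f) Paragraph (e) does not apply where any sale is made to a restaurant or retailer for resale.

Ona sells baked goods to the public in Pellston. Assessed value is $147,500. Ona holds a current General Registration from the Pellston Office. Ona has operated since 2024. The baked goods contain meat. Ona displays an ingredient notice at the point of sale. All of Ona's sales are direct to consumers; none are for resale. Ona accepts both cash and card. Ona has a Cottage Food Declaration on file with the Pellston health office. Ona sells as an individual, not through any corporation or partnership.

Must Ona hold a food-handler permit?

No — exception (b) applies; Ona is not required to hold a food-handler permit.

All of (a)'s requirements are met (an ingredient notice is displayed). But applying paragraph (c): (c) operates against (a): a current General Registration is held. So (a) is unavailable.
Exception (b): a Cottage Food Declaration is on file; the seller is a natural person — every condition holds. As to paragraphs (d)–(f): (d) would limit (b) — the baked goods contain meat — but (e) sets (d) aside: (e) applies — assessed value is $147,500, under the $181,000 limit. (f) does not operate here (no sales are for resale), so (e) stands. Exception (b) stands.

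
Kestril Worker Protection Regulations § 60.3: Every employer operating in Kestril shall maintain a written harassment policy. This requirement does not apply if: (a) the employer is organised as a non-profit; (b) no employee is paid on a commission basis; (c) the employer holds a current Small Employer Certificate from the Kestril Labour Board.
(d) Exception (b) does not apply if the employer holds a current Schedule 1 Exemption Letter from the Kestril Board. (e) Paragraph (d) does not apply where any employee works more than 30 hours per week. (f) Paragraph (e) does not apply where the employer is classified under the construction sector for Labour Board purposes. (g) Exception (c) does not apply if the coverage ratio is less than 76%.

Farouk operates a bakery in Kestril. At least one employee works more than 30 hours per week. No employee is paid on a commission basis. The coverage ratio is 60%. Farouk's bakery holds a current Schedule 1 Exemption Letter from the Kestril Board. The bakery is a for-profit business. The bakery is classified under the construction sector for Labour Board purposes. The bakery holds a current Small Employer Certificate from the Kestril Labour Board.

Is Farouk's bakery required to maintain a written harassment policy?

Yes — Farouk's bakery must maintain a written harassment policy.

Exception (a) requires that the employer is organised as a non-profit; but the employer is for-profit, so (a) is unavailable.
Exception (b) is satisfied on its face — no employee is paid on commission. But applying paragraphs (d)–(f): (d) operates against (b): a current Schedule 1 Exemption Letter is held. (e) applies (at least one employee exceeds 30 hours/week), but is itself disapplied by (f): (f) operates against (e): the bakery is classified under the construction sector. So (b) is unavailable.
Exception (c) is satisfied on its face — a current Small Employer Certificate is held. But: (g) operates against (c): the coverage ratio is 60%, less than the 76% limit. (c) is therefore removed.
No exception displaces § 60.3.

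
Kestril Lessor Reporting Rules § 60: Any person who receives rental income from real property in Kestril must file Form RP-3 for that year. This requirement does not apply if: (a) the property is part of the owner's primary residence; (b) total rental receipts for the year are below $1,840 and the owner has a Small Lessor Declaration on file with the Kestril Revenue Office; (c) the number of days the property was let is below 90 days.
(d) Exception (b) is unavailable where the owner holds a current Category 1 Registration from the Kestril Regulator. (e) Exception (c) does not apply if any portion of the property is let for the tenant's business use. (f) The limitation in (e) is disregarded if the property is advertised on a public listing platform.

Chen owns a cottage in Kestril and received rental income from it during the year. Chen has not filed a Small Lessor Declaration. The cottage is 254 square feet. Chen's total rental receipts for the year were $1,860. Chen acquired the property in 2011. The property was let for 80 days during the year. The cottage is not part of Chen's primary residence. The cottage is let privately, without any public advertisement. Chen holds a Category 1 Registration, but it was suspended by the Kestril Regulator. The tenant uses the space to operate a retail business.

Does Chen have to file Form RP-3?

Yes — Chen must file Form RP-3.

Exception (a) does not apply: the cottage is not part of the primary residence.
Exception (b) fails — total rental receipts for the year are $1,860, not below $1,840.
Exception (c): the number of days the property was let is 80 days, below the 90 days limit — every condition holds. But: (e) operates — the space is let for business use. (f) does not operate here (the property is let privately without advertisement), so (e) stands. So (c) is unavailable.
No exception applies. The general rule governs.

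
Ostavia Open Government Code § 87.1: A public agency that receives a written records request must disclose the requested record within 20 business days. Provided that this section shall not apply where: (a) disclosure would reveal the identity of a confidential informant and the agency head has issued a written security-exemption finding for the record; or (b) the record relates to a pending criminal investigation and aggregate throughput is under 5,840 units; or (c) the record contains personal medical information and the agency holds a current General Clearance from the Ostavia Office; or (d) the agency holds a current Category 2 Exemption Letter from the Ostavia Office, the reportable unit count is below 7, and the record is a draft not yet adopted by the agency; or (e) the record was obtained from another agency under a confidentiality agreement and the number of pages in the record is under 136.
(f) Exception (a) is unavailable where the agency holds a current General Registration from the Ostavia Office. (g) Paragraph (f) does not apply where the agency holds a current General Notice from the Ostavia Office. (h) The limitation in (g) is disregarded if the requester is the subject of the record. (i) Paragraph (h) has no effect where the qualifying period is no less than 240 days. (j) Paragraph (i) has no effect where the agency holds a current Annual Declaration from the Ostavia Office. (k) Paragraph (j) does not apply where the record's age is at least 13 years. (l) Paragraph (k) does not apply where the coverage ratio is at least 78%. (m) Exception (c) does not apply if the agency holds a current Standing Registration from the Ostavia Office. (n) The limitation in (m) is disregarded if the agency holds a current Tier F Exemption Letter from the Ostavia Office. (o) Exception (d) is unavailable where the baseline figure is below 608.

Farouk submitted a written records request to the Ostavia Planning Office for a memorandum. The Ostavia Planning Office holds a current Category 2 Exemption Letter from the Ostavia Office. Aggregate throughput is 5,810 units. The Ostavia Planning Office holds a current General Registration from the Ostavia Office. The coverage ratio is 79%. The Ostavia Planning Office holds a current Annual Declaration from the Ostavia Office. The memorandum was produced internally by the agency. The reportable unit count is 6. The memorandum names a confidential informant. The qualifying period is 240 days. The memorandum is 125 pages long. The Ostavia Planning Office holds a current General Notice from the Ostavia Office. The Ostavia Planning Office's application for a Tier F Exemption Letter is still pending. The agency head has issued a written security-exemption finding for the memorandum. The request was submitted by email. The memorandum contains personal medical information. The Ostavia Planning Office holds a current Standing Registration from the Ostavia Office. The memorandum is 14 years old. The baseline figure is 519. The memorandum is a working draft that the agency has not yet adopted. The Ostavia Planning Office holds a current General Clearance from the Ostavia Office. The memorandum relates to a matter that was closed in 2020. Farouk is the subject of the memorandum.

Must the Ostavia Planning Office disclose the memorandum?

Yes — the Ostavia Planning Office must disclose the memorandum.

All of (a)'s requirements are met (the memorandum names a confidential informant; a written security-exemption finding has been issued). But applying paragraphs (f)–(l): (f) operates against (a): a current General Registration is held. (g) would limit (f) — a current General Notice is held — but (h) sets (g) aside: (h) operates against (g): Farouk is the subject of the memorandum. (i) applies (the qualifying period is 240 days, meeting the 240 days threshold), but is displaced by (j): (j) is engaged — a current Annual Declaration is held. (k) would limit (j) — the record's age is 14 years, meeting the 13 years threshold — but (l) sets (k) aside: (l) operates against (k): the coverage ratio is 79%, meeting the 78% threshold. So (a) is unavailable.
Exception (b) requires that the record relates to a pending criminal investigation; but the memorandum relates to a closed matter, so (b) is unavailable.
All of (c)'s requirements are met (the memorandum contains personal medical information; a current General Clearance is held). However, paragraphs (m)–(n) must be considered: (m) operates against (c): a current Standing Registration is held. (n) is not engaged (no current Tier F Exemption Letter is held), so (m) stands. Exception (c) does not apply.
All of (d)'s requirements are met (a current Category 2 Exemption Letter is held; the reportable unit count is 6, below the 7 limit; the memorandum is an unadopted draft). Turning to paragraph (o): (o) operates against (d): the baseline figure is 519, below the 608 limit. Exception (d) does not apply.
Exception (e) fails — the memorandum was produced internally.
Every exception is unavailable, so the rule governs.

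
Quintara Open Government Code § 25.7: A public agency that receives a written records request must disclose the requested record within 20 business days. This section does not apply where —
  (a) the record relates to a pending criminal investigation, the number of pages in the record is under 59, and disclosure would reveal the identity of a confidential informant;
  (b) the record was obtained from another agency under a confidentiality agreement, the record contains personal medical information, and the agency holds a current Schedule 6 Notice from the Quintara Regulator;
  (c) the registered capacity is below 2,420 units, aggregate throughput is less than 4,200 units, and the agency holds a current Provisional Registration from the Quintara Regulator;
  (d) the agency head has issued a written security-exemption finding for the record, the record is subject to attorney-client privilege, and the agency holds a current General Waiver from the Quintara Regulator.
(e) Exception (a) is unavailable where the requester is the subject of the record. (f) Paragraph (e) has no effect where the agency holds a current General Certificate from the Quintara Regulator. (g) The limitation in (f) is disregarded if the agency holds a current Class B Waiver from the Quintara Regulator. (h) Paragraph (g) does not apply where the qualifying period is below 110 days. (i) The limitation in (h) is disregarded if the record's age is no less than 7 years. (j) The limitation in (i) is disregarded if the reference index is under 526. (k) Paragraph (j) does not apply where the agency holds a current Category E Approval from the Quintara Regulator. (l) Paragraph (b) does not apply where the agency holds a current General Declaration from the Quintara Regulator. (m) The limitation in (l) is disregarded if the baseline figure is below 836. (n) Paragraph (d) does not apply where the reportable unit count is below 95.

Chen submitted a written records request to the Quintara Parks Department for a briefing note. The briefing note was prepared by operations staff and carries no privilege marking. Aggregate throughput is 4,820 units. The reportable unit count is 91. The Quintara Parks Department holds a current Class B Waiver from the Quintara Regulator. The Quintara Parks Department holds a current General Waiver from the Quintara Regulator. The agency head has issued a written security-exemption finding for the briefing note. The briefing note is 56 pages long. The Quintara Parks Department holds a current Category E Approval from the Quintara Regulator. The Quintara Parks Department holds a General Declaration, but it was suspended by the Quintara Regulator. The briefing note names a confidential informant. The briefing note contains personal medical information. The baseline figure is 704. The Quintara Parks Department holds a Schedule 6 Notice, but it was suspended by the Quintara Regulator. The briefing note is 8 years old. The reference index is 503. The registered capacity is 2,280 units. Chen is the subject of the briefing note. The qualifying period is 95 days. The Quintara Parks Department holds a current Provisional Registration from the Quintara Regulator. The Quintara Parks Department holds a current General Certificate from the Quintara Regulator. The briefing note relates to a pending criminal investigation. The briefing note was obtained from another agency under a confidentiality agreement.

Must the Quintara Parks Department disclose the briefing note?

Exception (a): the briefing note relates to a pending investigation; the number of pages in the record is 56, under the 59 limit; the briefing note names a confidential informant — every condition holds. But applying paragraphs (e)–(k): (e) operates against (a): Chen is the subject of the briefing note. (f) would limit (e) — a current General Certificate is held — but (g) sets (f) aside: (g) operates against (f): a current Class B Waiver is held. (h) operates (the qualifying period is 95 days, below the 110 days limit), but yields to (i): (i) operates against (h): the record's age is 8 years, meeting the 7 years threshold. (j) would limit (i) — the reference index is 503, under the 526 limit — but (k) sets (j) aside: (k) operates against (j): a current Category E Approval is held. So (a) is unavailable.
Exception (b) fails — the Schedule 6 Notice is not current.
Exception (c) requires that aggregate throughput is less than 4,200 units; but aggregate throughput is 4,820 units, not less than 4,200 units, so (c) is unavailable.
Exception (d) does not apply: the briefing note carries no privilege marking.
No exception is made out. the Quintara Parks Department falls within the general rule.

Yes — the Quintara Parks Department must disclose the briefing note.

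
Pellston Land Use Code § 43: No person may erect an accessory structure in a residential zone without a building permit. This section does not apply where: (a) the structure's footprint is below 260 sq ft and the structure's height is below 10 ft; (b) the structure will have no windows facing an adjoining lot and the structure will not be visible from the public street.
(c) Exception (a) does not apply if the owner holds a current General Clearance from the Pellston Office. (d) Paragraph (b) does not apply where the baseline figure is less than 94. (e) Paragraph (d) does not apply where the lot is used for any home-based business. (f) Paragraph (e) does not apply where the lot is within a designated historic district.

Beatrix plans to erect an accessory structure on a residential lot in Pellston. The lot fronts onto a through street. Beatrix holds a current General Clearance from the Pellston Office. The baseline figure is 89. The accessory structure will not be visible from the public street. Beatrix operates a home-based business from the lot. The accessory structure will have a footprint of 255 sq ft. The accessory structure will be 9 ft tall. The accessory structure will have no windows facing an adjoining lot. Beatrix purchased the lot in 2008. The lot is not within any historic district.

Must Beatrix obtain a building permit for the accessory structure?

Exception (a)'s conditions are all satisfied: the structure's footprint is 255 sq ft, below the 260 sq ft limit; the structure's height is 9 ft, below the 10 ft limit. However, paragraph (c) must be considered: (c) operates against (a): a current General Clearance is held. Exception (a) does not apply.
Exception (b)'s conditions are all satisfied: no windows face an adjoining lot; the structure will not be visible from the street. Considering the limiting provisions: (d) applies (the baseline figure is 89, less than the 94 limit), but is set aside by (e): (e) applies — a home-based business operates on the lot. (f) is inapplicable (the lot is not in a historic district), so (e) stands. Exception (b) stands.

No — exception (b) applies; Beatrix does not need a building permit.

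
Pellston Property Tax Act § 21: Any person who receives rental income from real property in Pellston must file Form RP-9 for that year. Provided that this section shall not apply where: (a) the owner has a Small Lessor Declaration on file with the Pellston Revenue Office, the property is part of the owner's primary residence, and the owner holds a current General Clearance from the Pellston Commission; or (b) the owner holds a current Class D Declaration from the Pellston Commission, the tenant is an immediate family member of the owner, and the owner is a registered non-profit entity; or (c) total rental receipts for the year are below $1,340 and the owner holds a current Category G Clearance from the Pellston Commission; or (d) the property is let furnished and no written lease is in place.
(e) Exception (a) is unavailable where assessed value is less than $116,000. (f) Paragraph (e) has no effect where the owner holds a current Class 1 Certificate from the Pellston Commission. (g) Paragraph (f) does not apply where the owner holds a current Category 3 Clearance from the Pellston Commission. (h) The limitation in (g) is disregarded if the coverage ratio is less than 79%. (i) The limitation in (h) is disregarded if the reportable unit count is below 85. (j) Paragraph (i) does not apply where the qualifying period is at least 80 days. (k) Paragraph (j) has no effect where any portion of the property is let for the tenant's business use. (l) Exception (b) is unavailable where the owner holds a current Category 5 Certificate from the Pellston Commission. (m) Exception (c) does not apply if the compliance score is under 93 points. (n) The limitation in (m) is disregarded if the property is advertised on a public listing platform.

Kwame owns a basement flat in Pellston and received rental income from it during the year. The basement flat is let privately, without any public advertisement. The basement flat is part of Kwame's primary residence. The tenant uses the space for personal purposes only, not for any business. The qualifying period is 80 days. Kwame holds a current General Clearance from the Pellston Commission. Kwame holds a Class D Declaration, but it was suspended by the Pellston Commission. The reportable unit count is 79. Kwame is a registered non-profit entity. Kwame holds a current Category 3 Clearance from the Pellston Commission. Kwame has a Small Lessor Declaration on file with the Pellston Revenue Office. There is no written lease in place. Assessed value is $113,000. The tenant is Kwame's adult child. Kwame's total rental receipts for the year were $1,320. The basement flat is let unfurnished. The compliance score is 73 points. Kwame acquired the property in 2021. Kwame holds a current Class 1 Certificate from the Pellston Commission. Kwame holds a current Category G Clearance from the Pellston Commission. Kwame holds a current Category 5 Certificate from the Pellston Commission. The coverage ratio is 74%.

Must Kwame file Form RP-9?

Exception (a)'s conditions are all satisfied: a Small Lessor Declaration is on file; the basement flat is part of the primary residence; a current General Clearance is held. Considering the limiting provisions: (e) would limit (a) — assessed value is $113,000, less than the $116,000 limit — but (f) sets (e) aside: (f) operates against (e): a current Class 1 Certificate is held. (g) would limit (f) — a current Category 3 Clearance is held — but (h) sets (g) aside: (h) is engaged — the coverage ratio is 74%, less than the 79% limit. (i) is engaged (the reportable unit count is 79, below the 85 limit), but is set aside by (j): (j) operates — the qualifying period is 80 days, meeting the 80 days threshold. (k) is inapplicable (the space is used for personal purposes only), so (j) stands. (a) remains available.
Exception (b) does not apply: the Class D Declaration is not current.
Exception (c) is satisfied on its face — total rental receipts for the year are $1,320, below the $1,340 limit; a current Category G Clearance is held. But: (m) operates — the compliance score is 73 points, under the 93 points limit. (n) is inapplicable (the property is let privately without advertisement), so (m) stands. (c) is therefore removed.
Exception (d) requires that the property is let furnished; but the property is let unfurnished, so (d) is unavailable.

No — exception (a) applies; Kwame is not required to file Form RP-9.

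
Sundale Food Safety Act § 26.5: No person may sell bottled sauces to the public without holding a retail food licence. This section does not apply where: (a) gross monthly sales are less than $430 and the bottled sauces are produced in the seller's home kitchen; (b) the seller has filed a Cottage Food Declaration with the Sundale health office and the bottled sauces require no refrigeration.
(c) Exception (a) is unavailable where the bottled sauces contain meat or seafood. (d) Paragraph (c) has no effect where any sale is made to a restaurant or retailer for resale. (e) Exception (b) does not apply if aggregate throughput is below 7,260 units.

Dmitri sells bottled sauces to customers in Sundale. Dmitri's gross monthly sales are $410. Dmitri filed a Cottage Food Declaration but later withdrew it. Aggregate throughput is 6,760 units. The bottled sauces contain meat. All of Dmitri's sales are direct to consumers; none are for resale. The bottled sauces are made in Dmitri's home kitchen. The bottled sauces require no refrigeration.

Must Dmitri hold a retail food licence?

Yes — Dmitri must hold a retail food licence.

Exception (a) is satisfied on its face — gross monthly sales are $410, less than the $430 limit; the bottled sauces are home-kitchen produced. But applying paragraphs (c)–(d): (c) applies — the bottled sauces contain meat. (d), which would lift (c), is not triggered — no sales are for resale. So (a) is unavailable.
Exception (b) fails — the Cottage Food Declaration was withdrawn.
No exception displaces § 26.5.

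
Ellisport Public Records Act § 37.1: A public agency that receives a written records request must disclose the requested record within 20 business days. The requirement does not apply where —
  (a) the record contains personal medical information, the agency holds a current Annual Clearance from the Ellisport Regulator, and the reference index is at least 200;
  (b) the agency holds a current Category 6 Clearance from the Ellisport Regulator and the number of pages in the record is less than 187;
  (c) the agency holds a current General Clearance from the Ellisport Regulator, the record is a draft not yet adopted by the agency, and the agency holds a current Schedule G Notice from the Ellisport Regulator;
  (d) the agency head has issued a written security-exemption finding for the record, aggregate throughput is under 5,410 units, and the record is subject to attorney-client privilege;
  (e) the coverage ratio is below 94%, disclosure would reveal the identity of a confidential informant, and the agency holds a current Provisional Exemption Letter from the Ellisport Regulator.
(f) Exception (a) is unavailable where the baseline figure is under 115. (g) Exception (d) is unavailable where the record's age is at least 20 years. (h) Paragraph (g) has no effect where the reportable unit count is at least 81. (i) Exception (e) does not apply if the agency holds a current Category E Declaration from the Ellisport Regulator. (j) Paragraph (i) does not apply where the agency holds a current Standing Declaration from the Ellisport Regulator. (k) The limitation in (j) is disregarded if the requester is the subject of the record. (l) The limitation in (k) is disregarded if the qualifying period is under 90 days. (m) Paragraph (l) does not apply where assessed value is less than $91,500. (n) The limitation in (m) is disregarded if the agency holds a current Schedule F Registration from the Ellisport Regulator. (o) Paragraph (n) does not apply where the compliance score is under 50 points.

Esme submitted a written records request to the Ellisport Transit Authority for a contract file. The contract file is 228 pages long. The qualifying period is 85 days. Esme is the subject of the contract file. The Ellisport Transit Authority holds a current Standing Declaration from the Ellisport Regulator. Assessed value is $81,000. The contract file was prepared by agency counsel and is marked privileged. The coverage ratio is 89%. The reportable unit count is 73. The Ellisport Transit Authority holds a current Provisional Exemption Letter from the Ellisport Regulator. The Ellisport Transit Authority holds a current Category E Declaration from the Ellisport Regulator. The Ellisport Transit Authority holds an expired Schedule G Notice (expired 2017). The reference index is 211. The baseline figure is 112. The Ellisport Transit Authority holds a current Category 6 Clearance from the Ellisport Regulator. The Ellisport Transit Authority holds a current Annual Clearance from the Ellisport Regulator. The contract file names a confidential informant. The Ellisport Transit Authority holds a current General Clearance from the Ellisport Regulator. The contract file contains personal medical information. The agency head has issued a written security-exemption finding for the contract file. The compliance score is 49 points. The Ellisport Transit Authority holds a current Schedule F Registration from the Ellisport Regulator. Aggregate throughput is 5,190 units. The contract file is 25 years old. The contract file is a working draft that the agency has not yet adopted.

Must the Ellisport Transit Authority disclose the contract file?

Yes — the Ellisport Transit Authority must disclose the contract file.

Exception (a): the contract file contains personal medical information; a current Annual Clearance is held; the reference index is 211, meeting the 200 threshold — every condition holds. Turning to paragraph (f): (f) is triggered — the baseline figure is 112, under the 115 limit. (a) is therefore removed.
Exception (b) fails — the number of pages in the record is 228, not less than 187.
Exception (c) requires that the agency holds a current Schedule G Notice from the Ellisport Regulator; but the Schedule G Notice is not current, so (c) is unavailable.
All of (d)'s requirements are met (a written security-exemption finding has been issued; aggregate throughput is 5,190 units, under the 5,410 units limit; the contract file is privileged). Turning to paragraphs (g)–(h): (g) operates against (d): the record's age is 25 years, meeting the 20 years threshold. (h) is not engaged (the reportable unit count is 73, short of 81), so (g) stands. (d) is therefore removed.
Exception (e): the coverage ratio is 89%, below the 94% limit; the contract file names a confidential informant; a current Provisional Exemption Letter is held — every condition holds. However, paragraphs (i)–(o) must be considered: (i) operates against (e): a current Category E Declaration is held. (j) would limit (i) — a current Standing Declaration is held — but (k) sets (j) aside: (k) is engaged — Esme is the subject of the contract file. (l) operates (the qualifying period is 85 days, under the 90 days limit), but yields to (m): (m) applies — assessed value is $81,000, less than the $91,500 limit. (n) is triggered (a current Schedule F Registration is held), but is set aside by (o): (o) operates against (n): the compliance score is 49 points, under the 50 points limit. (e) is therefore removed.
None of the exceptions is available; § 37.1 applies in full.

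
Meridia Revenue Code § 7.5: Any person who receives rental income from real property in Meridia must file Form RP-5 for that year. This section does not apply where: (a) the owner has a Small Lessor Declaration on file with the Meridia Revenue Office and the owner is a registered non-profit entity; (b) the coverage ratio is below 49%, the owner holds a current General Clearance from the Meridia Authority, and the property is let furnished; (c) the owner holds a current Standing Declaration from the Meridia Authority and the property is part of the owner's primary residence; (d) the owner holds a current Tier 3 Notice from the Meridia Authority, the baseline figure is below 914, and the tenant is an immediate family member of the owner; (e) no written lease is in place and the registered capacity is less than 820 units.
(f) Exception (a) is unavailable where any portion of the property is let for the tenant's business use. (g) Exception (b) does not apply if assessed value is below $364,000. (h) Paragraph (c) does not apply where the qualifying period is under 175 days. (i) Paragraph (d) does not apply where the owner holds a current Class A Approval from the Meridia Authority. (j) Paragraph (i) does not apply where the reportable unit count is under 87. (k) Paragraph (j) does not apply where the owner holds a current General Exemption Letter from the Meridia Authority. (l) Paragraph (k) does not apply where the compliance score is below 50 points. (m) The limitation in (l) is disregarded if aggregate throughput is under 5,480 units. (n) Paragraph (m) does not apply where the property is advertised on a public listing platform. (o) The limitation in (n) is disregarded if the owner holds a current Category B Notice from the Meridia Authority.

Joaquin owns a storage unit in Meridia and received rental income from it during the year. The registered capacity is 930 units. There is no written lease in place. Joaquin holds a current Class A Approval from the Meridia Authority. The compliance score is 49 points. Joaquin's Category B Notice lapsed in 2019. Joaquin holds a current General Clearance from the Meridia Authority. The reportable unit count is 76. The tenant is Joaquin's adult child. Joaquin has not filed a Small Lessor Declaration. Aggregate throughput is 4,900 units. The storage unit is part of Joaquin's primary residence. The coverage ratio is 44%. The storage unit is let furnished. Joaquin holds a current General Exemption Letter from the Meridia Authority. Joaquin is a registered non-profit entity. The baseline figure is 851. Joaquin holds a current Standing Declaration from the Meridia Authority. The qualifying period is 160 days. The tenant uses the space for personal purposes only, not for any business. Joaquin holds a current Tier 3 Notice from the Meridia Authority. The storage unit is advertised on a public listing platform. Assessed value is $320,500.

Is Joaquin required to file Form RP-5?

No — exception (d) applies; Joaquin is not required to file Form RP-5.

Exception (a) does not apply: no Small Lessor Declaration is on file.
Exception (b): the coverage ratio is 44%, below the 49% limit; a current General Clearance is held; the property is let furnished — every condition holds. But applying paragraph (g): (g) applies — assessed value is $320,500, below the $364,000 limit. (b) is therefore removed.
Exception (c) is satisfied on its face — a current Standing Declaration is held; the storage unit is part of the primary residence. But: (h) is engaged — the qualifying period is 160 days, under the 175 days limit. (c) is therefore removed.
Exception (d) is satisfied on its face — a current Tier 3 Notice is held; the baseline figure is 851, below the 914 limit; the tenant is an immediate family member. As to paragraphs (i)–(o): (i) would limit (d) — a current Class A Approval is held — but (j) sets (i) aside: (j) is engaged — the reportable unit count is 76, under the 87 limit. (k) applies (a current General Exemption Letter is held), but is set aside by (l): (l) operates against (k): the compliance score is 49 points, below the 50 points limit. (m) would limit (l) — aggregate throughput is 4,900 units, under the 5,480 units limit — but (n) sets (m) aside: (n) operates against (m): the property is publicly advertised. (o), which would lift (n), is not engaged — no current Category B Notice is held. So (d) applies.
Exception (e) does not apply: the registered capacity is 930 units, not less than 820 units.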